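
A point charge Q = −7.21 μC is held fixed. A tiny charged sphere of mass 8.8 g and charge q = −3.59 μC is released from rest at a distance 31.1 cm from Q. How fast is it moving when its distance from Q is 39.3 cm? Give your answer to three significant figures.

Only the electrostatic force acts, so mechanical energy is conserved: ½mv² = U₁ − U₂ = kQq(1/r₁ − 1/r₂).
U₁ − U₂ = (8.99×10⁹ N·m²/C²)(-7.21×10⁻⁶ C)(-3.59×10⁻⁶ C)(1/0.311 − 1/0.393) = 0.156 J.
v = √(2·0.156/8.80×10⁻³) = 5.96 m/s.

5.96 m/s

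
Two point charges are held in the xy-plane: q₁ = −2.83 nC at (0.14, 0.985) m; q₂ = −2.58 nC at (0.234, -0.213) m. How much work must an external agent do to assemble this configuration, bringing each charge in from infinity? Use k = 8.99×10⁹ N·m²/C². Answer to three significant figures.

The work to assemble the configuration equals its total potential energy, U = Σ kqᵢqⱼ/rᵢⱼ over all pairs.
Pair separations: r₁₂ = 1.20 m.
U = (5.46×10⁻⁸) = 5.46×10⁻⁸ J.

5.46×10⁻⁸ J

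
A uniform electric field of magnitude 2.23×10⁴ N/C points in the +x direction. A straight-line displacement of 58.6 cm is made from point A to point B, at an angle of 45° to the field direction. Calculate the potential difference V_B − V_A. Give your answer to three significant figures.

Only the component of displacement along E changes the potential: ΔV = −E·d·cosθ.
ΔV = −(2.23×10⁴ V/m)(0.586 m)cos45° = -9240 V.

-9240 V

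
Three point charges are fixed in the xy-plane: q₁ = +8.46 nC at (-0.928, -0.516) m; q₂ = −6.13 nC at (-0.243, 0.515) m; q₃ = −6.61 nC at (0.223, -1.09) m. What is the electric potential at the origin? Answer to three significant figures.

-78.6 V

Electric potential is a scalar, so the contributions from each charge add algebraically: V = Σ kqᵢ/rᵢ.
Distances from the field point to each charge: r₁ = 1.06 m, r₂ = 0.569 m, r₃ = 1.11 m.
V = k[(8.46×10⁻⁹)/(1.06) + (-6.13×10⁻⁹)/(0.569) + (-6.61×10⁻⁹)/(1.11)] = -78.6 V.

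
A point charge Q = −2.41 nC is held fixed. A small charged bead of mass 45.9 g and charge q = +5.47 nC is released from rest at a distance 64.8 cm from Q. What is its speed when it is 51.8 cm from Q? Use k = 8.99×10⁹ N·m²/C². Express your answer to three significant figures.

1.41×10⁻³ m/s

Only the electrostatic force acts, so mechanical energy is conserved: ½mv² = U₁ − U₂ = kQq(1/r₁ − 1/r₂).
U₁ − U₂ = (8.99×10⁹ N·m²/C²)(-2.41×10⁻⁹ C)(5.47×10⁻⁹ C)(1/0.648 − 1/0.518) = 4.59×10⁻⁸ J.
v = √(2·4.59×10⁻⁸/0.0459) = 1.41×10⁻³ m/s.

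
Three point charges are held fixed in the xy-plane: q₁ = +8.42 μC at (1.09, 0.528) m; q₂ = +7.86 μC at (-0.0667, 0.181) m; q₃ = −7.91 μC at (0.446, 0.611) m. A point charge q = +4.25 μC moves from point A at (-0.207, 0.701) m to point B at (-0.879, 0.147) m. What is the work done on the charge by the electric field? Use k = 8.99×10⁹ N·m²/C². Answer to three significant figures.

The work done by the electric force is W_field = −ΔU = −q(V_B − V_A) = q(V_A − V_B).
At A: distances to the source charges are 1.31 m, 0.539 m, 0.659 m; V_A = Σ kqᵢ/rᵢ = 8.12×10⁴ V.
At B: distances to the source charges are 2.01 m, 0.813 m, 1.40 m; V_B = Σ kqᵢ/rᵢ = 7.40×10⁴ V.
ΔV = V_B − V_A = -7160 V.
W_field = −qΔV = −(4.25×10⁻⁶ C)(-7160 V) = 0.0304 J.

0.0304 J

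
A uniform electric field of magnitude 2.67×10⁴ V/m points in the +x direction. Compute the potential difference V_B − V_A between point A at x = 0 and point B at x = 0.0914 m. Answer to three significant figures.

In a uniform field, potential decreases in the direction of E: V_B − V_A = −E·Δx.
V_B − V_A = −(2.67×10⁴ V/m)(0.0914 m) = -2440 V.

-2440 V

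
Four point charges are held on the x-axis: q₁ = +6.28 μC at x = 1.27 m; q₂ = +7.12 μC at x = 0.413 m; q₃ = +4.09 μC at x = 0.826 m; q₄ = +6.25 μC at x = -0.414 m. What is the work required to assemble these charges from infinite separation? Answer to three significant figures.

2.50 J

The assembly work is the sum of pairwise potential energies, U = Σ_{i<j} kqᵢqⱼ/rᵢⱼ.
Pair separations: r₁₂ = 0.857 m, r₁₃ = 0.444 m, r₁₄ = 1.68 m, r₂₃ = 0.413 m, r₂₄ = 0.827 m, r₃₄ = 1.24 m.
Summing all 6 pair terms gives U = 2.50 J.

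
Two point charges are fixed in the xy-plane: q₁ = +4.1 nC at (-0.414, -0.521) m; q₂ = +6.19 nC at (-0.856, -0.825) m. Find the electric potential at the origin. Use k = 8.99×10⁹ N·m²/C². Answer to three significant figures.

102 V

Electric potential is a scalar, so the contributions from each charge add algebraically: V = Σ kqᵢ/rᵢ.
Distances from the field point to each charge: r₁ = 0.665 m, r₂ = 1.19 m.
V = k[(4.10×10⁻⁹)/(0.665) + (6.19×10⁻⁹)/(1.19)] = 102 V.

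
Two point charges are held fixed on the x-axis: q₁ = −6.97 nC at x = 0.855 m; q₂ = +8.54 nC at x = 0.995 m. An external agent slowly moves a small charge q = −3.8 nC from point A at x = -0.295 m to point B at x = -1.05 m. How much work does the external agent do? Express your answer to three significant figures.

For quasistatic motion the external work equals the change in potential energy: W_ext = qΔV = q(V_B − V_A).
At A: distances to the source charges are 1.15 m, 1.29 m; V_A = Σ kqᵢ/rᵢ = 5.03 V.
At B: distances to the source charges are 1.91 m, 2.04 m; V_B = Σ kqᵢ/rᵢ = 4.65 V.
ΔV = V_B − V_A = -0.378 V.
W_ext = qΔV = (-3.80×10⁻⁹ C)(-0.378 V) = 1.44×10⁻⁹ J.

1.44×10⁻⁹ J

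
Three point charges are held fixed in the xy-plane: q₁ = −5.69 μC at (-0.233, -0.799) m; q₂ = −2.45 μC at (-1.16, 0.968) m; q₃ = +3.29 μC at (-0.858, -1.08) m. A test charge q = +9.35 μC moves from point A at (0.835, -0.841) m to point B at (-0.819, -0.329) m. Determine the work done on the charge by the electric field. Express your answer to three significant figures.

The work done by the electric force is W_field = −ΔU = −q(V_B − V_A) = q(V_A − V_B).
At A: distances to the source charges are 1.07 m, 2.69 m, 1.71 m; V_A = Σ kqᵢ/rᵢ = -3.87×10⁴ V.
At B: distances to the source charges are 0.751 m, 1.34 m, 0.752 m; V_B = Σ kqᵢ/rᵢ = -4.52×10⁴ V.
ΔV = V_B − V_A = -6450 V.
W_field = −qΔV = −(9.35×10⁻⁶ C)(-6450 V) = 0.0603 J.

0.0603 J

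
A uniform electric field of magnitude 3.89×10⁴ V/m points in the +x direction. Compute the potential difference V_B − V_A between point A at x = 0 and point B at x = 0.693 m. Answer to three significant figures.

In a uniform field, potential decreases in the direction of E: V_B − V_A = −E·Δx.
V_B − V_A = −(3.89×10⁴ V/m)(0.693 m) = -2.70×10⁴ V.

-2.70×10⁴ V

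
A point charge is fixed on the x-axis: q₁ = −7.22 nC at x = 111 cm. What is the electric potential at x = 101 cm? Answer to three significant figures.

The total potential is the scalar sum of each charge's contribution, V = Σ kqᵢ/rᵢ.
V = k[(-7.22×10⁻⁹)/(0.100)] = -649 V.

-649 V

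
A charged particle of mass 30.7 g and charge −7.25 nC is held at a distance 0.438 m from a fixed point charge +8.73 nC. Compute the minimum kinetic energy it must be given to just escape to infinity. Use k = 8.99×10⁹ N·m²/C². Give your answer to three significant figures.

To just escape, total mechanical energy must reach zero at infinity: ½mv²_min + U = 0, so ½mv²_min = −U = |kQq|/r.
|U| = |kQq|/r = (8.99×10⁹ N·m²/C²)(8.73×10⁻⁹)(7.25×10⁻⁹)/(0.438) = 1.30×10⁻⁶ J.

1.30×10⁻⁶ J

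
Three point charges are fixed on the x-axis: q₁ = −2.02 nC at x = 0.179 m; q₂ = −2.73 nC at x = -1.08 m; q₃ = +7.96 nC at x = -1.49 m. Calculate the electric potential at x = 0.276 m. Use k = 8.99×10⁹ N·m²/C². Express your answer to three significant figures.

-165 V

The total potential is the scalar sum of each charge's contribution, V = Σ kqᵢ/rᵢ.
Distances from the field point to each charge: r₁ = 0.0970 m, r₂ = 1.36 m, r₃ = 1.77 m.
V = k[(-2.02×10⁻⁹)/(0.0970) + (-2.73×10⁻⁹)/(1.36) + (7.96×10⁻⁹)/(1.77)] = -165 V.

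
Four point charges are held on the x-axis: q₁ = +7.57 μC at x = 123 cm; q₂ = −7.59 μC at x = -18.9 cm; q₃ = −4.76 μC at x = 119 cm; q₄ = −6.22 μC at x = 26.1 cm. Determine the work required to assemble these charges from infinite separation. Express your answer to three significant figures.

-7.43 J

The work to assemble the configuration equals its total potential energy, U = Σ kqᵢqⱼ/rᵢⱼ over all pairs.
Pair separations: r₁₂ = 1.42 m, r₁₃ = 0.0400 m, r₁₄ = 0.969 m, r₂₃ = 1.38 m, r₂₄ = 0.450 m, r₃₄ = 0.929 m.
Summing all 6 pair terms gives U = -7.43 J.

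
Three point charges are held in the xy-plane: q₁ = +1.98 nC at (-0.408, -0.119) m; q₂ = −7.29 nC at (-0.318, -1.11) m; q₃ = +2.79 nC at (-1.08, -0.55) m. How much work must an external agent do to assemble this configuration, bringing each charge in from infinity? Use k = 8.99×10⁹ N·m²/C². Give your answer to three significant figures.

The assembly work is the sum of pairwise potential energies, U = Σ_{i<j} kqᵢqⱼ/rᵢⱼ.
Pair separations: r₁₂ = 0.995 m, r₁₃ = 0.798 m, r₂₃ = 0.946 m.
U = (-1.30×10⁻⁷) + (6.22×10⁻⁸) + (-1.93×10⁻⁷) = -2.62×10⁻⁷ J.

-2.62×10⁻⁷ J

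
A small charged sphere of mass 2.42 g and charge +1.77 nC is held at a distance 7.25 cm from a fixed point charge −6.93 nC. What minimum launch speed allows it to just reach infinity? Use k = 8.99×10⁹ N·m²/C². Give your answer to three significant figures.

0.0355 m/s

To just escape, total mechanical energy must reach zero at infinity: ½mv²_min + U = 0, so ½mv²_min = −U = |kQq|/r.
|U| = |kQq|/r = (8.99×10⁹ N·m²/C²)(6.93×10⁻⁹)(1.77×10⁻⁹)/(0.0725) = 1.52×10⁻⁶ J.
v_min = √(2|U|/m) = √(2·1.52×10⁻⁶/2.42×10⁻³) = 0.0355 m/s.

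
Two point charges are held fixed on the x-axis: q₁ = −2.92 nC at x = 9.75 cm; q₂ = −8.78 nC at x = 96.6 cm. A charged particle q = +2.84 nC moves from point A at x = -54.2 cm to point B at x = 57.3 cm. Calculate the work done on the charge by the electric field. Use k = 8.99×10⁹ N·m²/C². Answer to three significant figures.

4.62×10⁻⁷ J

The work done by the electric force is W_field = −ΔU = −q(V_B − V_A) = q(V_A − V_B).
At A: distances to the source charges are 0.640 m, 1.51 m; V_A = Σ kqᵢ/rᵢ = -93.4 V.
At B: distances to the source charges are 0.475 m, 0.393 m; V_B = Σ kqᵢ/rᵢ = -256 V.
ΔV = V_B − V_A = -163 V.
W_field = −qΔV = −(2.84×10⁻⁹ C)(-163 V) = 4.62×10⁻⁷ J.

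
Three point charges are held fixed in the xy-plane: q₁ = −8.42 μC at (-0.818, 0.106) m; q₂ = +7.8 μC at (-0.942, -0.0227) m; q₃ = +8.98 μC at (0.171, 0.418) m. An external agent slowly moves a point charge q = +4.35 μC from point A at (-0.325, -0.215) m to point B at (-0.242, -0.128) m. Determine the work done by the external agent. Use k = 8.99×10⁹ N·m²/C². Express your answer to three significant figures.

For quasistatic motion the external work equals the change in potential energy: W_ext = qΔV = q(V_B − V_A).
At A: distances to the source charges are 0.588 m, 0.646 m, 0.804 m; V_A = Σ kqᵢ/rᵢ = 8.02×10⁴ V.
At B: distances to the source charges are 0.622 m, 0.708 m, 0.685 m; V_B = Σ kqᵢ/rᵢ = 9.52×10⁴ V.
ΔV = V_B − V_A = 1.50×10⁴ V.
W_ext = qΔV = (4.35×10⁻⁶ C)(1.50×10⁴ V) = 0.0653 J.

0.0653 J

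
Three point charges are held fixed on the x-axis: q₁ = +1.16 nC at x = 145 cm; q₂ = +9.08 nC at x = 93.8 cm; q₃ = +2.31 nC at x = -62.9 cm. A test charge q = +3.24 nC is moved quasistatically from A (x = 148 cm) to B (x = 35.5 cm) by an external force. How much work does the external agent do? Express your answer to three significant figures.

-1.09×10⁻⁶ J

For quasistatic motion the external work equals the change in potential energy: W_ext = qΔV = q(V_B − V_A).
At A: distances to the source charges are 0.0300 m, 0.542 m, 2.11 m; V_A = Σ kqᵢ/rᵢ = 508 V.
At B: distances to the source charges are 1.09 m, 0.583 m, 0.984 m; V_B = Σ kqᵢ/rᵢ = 171 V.
ΔV = V_B − V_A = -337 V.
W_ext = qΔV = (3.24×10⁻⁹ C)(-337 V) = -1.09×10⁻⁶ J.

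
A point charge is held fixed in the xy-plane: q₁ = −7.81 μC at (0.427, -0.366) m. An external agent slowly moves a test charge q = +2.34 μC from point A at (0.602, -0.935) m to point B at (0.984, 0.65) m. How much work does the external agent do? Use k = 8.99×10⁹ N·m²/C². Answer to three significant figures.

0.134 J

For quasistatic motion the external work equals the change in potential energy: W_ext = qΔV = q(V_B − V_A).
At A: distance to the source charge is 0.595 m; V_A = kq₁/r = -1.18×10⁵ V.
At B: distance to the source charge is 1.16 m; V_B = kq₁/r = -6.06×10⁴ V.
ΔV = V_B − V_A = 5.73×10⁴ V.
W_ext = qΔV = (2.34×10⁻⁶ C)(5.73×10⁴ V) = 0.134 J.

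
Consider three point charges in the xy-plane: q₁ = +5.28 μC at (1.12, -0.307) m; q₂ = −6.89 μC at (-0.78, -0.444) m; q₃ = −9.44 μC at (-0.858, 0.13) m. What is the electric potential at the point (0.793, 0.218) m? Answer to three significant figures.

-1.09×10⁴ V

The total potential is the scalar sum of each charge's contribution, V = Σ kqᵢ/rᵢ.
Distances from the field point to each charge: r₁ = 0.619 m, r₂ = 1.71 m, r₃ = 1.65 m.
V = k[(5.28×10⁻⁶)/(0.619) + (-6.89×10⁻⁶)/(1.71) + (-9.44×10⁻⁶)/(1.65)] = -1.09×10⁴ V.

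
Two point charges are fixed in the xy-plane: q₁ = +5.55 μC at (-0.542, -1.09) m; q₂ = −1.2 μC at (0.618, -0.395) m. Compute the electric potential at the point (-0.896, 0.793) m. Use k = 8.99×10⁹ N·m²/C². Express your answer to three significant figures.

The total potential is the scalar sum of each charge's contribution, V = Σ kqᵢ/rᵢ.
Distances from the field point to each charge: r₁ = 1.92 m, r₂ = 1.92 m.
V = k[(5.55×10⁻⁶)/(1.92) + (-1.20×10⁻⁶)/(1.92)] = 2.04×10⁴ V.

2.04×10⁴ V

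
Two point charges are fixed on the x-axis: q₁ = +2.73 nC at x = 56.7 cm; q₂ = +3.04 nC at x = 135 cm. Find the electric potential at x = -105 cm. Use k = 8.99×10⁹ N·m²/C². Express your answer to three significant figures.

26.6 V

The total potential is the scalar sum of each charge's contribution, V = Σ kqᵢ/rᵢ.
Distances from the field point to each charge: r₁ = 1.62 m, r₂ = 2.40 m.
V = k[(2.73×10⁻⁹)/(1.62) + (3.04×10⁻⁹)/(2.40)] = 26.6 V.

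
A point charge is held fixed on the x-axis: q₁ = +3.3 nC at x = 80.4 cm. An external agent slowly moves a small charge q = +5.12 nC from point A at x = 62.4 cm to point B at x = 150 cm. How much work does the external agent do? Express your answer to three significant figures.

-6.26×10⁻⁷ J

For quasistatic motion the external work equals the change in potential energy: W_ext = qΔV = q(V_B − V_A).
At A: distance to the source charge is 0.180 m; V_A = kq₁/r = 165 V.
At B: distance to the source charge is 0.696 m; V_B = kq₁/r = 42.6 V.
ΔV = V_B − V_A = -122 V.
W_ext = qΔV = (5.12×10⁻⁹ C)(-122 V) = -6.26×10⁻⁷ J.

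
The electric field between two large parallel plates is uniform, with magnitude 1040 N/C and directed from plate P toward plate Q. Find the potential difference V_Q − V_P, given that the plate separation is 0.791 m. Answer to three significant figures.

-823 V

In a uniform field, potential decreases in the direction of E: ΔV = −E·d for a displacement d parallel to E.
Going from P to Q is a displacement of 0.791 m along the field, so V_Q − V_P = −Ed = -823 V.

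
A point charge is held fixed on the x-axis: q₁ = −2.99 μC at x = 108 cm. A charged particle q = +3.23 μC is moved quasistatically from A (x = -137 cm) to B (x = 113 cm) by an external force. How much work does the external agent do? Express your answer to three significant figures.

-1.70 J

For quasistatic motion the external work equals the change in potential energy: W_ext = qΔV = q(V_B − V_A).
At A: distance to the source charge is 2.45 m; V_A = kq₁/r = -1.10×10⁴ V.
At B: distance to the source charge is 0.0500 m; V_B = kq₁/r = -5.38×10⁵ V.
ΔV = V_B − V_A = -5.27×10⁵ V.
W_ext = qΔV = (3.23×10⁻⁶ C)(-5.27×10⁵ V) = -1.70 J.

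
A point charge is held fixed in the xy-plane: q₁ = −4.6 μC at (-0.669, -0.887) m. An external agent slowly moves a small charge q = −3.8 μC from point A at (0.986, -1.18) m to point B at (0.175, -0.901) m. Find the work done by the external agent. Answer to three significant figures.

0.0927 J

For quasistatic motion the external work equals the change in potential energy: W_ext = qΔV = q(V_B − V_A).
At A: distance to the source charge is 1.68 m; V_A = kq₁/r = -2.46×10⁴ V.
At B: distance to the source charge is 0.844 m; V_B = kq₁/r = -4.90×10⁴ V.
ΔV = V_B − V_A = -2.44×10⁴ V.
W_ext = qΔV = (-3.80×10⁻⁶ C)(-2.44×10⁴ V) = 0.0927 J.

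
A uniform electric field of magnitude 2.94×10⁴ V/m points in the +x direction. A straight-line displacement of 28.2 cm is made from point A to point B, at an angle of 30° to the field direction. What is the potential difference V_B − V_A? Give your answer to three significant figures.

Only the component of displacement along E changes the potential: ΔV = −E·d·cosθ.
ΔV = −(2.94×10⁴ V/m)(0.282 m)cos30° = -7180 V.

-7180 V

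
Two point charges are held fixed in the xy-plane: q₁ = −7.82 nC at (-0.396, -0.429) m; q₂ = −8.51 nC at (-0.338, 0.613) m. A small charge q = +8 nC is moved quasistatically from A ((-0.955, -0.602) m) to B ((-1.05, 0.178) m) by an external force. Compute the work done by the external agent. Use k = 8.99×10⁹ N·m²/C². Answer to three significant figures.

For quasistatic motion the external work equals the change in potential energy: W_ext = qΔV = q(V_B − V_A).
At A: distances to the source charges are 0.585 m, 1.36 m; V_A = Σ kqᵢ/rᵢ = -176 V.
At B: distances to the source charges are 0.892 m, 0.834 m; V_B = Σ kqᵢ/rᵢ = -170 V.
ΔV = V_B − V_A = 5.80 V.
W_ext = qΔV = (8.00×10⁻⁹ C)(5.80 V) = 4.64×10⁻⁸ J.

4.64×10⁻⁸ J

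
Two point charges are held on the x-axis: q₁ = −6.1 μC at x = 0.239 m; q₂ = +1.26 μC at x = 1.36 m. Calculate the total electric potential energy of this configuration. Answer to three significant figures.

-0.0616 J

The assembly work is the sum of pairwise potential energies, U = Σ_{i<j} kqᵢqⱼ/rᵢⱼ.
Pair separations: r₁₂ = 1.12 m.
U = (-0.0616) = -0.0616 J.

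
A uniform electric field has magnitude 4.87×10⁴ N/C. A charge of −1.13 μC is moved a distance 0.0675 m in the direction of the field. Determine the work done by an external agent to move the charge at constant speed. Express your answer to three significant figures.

The potential change for a displacement 0.0675 m in the direction of the field is ΔV = −Ed = -3290 V.
W_ext = qΔV = 3.71×10⁻³ J.

3.71×10⁻³ J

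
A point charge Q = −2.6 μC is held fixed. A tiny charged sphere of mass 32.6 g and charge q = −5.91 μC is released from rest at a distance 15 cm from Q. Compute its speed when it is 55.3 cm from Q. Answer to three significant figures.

6.42 m/s

Only the electrostatic force acts, so mechanical energy is conserved: ½mv² = U₁ − U₂ = kQq(1/r₁ − 1/r₂).
U₁ − U₂ = (8.99×10⁹ N·m²/C²)(-2.60×10⁻⁶ C)(-5.91×10⁻⁶ C)(1/0.150 − 1/0.553) = 0.671 J.
v = √(2·0.671/0.0326) = 6.42 m/s.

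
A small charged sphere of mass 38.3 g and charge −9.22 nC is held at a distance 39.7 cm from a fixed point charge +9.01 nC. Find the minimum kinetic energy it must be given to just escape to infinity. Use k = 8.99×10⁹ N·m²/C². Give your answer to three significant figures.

To just escape, total mechanical energy must reach zero at infinity: ½mv²_min + U = 0, so ½mv²_min = −U = |kQq|/r.
|U| = |kQq|/r = (8.99×10⁹ N·m²/C²)(9.01×10⁻⁹)(9.22×10⁻⁹)/(0.397) = 1.88×10⁻⁶ J.

1.88×10⁻⁶ J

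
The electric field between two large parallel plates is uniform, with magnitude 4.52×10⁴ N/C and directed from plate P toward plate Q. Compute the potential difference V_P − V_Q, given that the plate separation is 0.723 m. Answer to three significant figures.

3.27×10⁴ V

In a uniform field, potential decreases in the direction of E: ΔV = −E·d for a displacement d parallel to E.
Going from Q to P is a displacement of 0.723 m opposite to the field, so V_P − V_Q = +Ed = 3.27×10⁴ V.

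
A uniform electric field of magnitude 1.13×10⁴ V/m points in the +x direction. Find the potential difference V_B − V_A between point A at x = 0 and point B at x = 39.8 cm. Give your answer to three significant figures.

-4500 V

In a uniform field, potential decreases in the direction of E: V_B − V_A = −E·Δx.
V_B − V_A = −(1.13×10⁴ V/m)(0.398 m) = -4500 V.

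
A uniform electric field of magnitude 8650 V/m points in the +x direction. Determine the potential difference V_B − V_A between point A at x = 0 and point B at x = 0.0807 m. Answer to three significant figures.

In a uniform field, potential decreases in the direction of E: V_B − V_A = −E·Δx.
V_B − V_A = −(8650 V/m)(0.0807 m) = -698 V.

-698 V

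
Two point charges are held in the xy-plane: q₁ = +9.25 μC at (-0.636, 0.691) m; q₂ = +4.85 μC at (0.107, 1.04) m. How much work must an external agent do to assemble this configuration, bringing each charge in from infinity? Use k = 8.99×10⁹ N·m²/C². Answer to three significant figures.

0.491 J

The assembly work is the sum of pairwise potential energies, U = Σ_{i<j} kqᵢqⱼ/rᵢⱼ.
Pair separations: r₁₂ = 0.821 m.
U = (0.491) = 0.491 J.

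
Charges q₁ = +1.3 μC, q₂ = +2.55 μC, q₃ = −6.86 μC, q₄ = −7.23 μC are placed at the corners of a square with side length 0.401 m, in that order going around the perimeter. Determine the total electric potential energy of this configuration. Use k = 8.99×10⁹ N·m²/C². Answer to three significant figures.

The assembly work is the sum of pairwise potential energies, U = Σ_{i<j} kqᵢqⱼ/rᵢⱼ.
The four side pairs have separation 0.401 m and the two diagonal pairs 0.567 m.
Summing all 6 pair terms gives U = 0.150 J.

0.150 J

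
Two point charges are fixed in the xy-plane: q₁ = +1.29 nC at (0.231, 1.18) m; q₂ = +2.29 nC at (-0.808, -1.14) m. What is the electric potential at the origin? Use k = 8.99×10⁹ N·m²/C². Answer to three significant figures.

24.4 V

The total potential is the scalar sum of each charge's contribution, V = Σ kqᵢ/rᵢ.
Distances from the field point to each charge: r₁ = 1.20 m, r₂ = 1.40 m.
V = k[(1.29×10⁻⁹)/(1.20) + (2.29×10⁻⁹)/(1.40)] = 24.4 V.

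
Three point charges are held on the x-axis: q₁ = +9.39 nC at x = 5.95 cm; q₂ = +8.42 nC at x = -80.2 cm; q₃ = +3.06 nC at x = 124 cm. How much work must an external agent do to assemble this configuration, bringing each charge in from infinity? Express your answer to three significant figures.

1.16×10⁻⁶ J

The work to assemble the configuration equals its total potential energy, U = Σ kqᵢqⱼ/rᵢⱼ over all pairs.
Pair separations: r₁₂ = 0.862 m, r₁₃ = 1.18 m, r₂₃ = 2.04 m.
U = (8.25×10⁻⁷) + (2.19×10⁻⁷) + (1.13×10⁻⁷) = 1.16×10⁻⁶ J.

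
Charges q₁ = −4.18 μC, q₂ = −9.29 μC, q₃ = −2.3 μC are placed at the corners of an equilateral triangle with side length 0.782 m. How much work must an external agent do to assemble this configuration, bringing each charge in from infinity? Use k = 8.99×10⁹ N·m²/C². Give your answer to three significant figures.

The assembly work is the sum of pairwise potential energies, U = Σ_{i<j} kqᵢqⱼ/rᵢⱼ.
All three pair separations equal the side length, 0.782 m.
U = (0.446) + (0.111) + (0.246) = 0.803 J.

0.803 J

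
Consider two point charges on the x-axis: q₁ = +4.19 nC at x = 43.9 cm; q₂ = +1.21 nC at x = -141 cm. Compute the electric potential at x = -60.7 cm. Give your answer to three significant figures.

49.6 V

Electric potential is a scalar, so the contributions from each charge add algebraically: V = Σ kqᵢ/rᵢ.
Distances from the field point to each charge: r₁ = 1.05 m, r₂ = 0.803 m.
V = k[(4.19×10⁻⁹)/(1.05) + (1.21×10⁻⁹)/(0.803)] = 49.6 V.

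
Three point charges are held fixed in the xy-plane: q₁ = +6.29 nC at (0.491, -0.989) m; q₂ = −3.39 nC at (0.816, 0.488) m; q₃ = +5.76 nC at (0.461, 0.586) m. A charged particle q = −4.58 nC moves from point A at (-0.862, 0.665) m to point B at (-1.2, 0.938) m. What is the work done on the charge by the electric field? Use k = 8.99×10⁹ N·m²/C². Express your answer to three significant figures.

The work done by the electric force is W_field = −ΔU = −q(V_B − V_A) = q(V_A − V_B).
At A: distances to the source charges are 2.14 m, 1.69 m, 1.33 m; V_A = Σ kqᵢ/rᵢ = 47.5 V.
At B: distances to the source charges are 2.56 m, 2.07 m, 1.70 m; V_B = Σ kqᵢ/rᵢ = 37.8 V.
ΔV = V_B − V_A = -9.67 V.
W_field = −qΔV = −(-4.58×10⁻⁹ C)(-9.67 V) = -4.43×10⁻⁸ J.

-4.43×10⁻⁸ J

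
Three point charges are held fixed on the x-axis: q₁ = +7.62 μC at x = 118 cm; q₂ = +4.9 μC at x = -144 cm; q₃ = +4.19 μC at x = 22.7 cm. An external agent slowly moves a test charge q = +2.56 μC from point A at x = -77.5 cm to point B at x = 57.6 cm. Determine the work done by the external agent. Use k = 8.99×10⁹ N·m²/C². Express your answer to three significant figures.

For quasistatic motion the external work equals the change in potential energy: W_ext = qΔV = q(V_B − V_A).
At A: distances to the source charges are 1.96 m, 0.665 m, 1.00 m; V_A = Σ kqᵢ/rᵢ = 1.39×10⁵ V.
At B: distances to the source charges are 0.604 m, 2.02 m, 0.349 m; V_B = Σ kqᵢ/rᵢ = 2.43×10⁵ V.
ΔV = V_B − V_A = 1.04×10⁵ V.
W_ext = qΔV = (2.56×10⁻⁶ C)(1.04×10⁵ V) = 0.267 J.

0.267 J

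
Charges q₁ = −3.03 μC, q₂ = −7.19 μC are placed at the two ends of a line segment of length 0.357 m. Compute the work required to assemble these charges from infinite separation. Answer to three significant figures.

0.549 J

The assembly work is the sum of pairwise potential energies, U = Σ_{i<j} kqᵢqⱼ/rᵢⱼ.
The separation is r = 0.357 m.
U = (0.549) = 0.549 J.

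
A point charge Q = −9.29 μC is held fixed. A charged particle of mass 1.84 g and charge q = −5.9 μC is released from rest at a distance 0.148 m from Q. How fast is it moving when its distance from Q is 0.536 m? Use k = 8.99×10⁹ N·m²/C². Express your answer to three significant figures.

Only the electrostatic force acts, so mechanical energy is conserved: ½mv² = U₁ − U₂ = kQq(1/r₁ − 1/r₂).
U₁ − U₂ = (8.99×10⁹ N·m²/C²)(-9.29×10⁻⁶ C)(-5.90×10⁻⁶ C)(1/0.148 − 1/0.536) = 2.41 J.
v = √(2·2.41/1.84×10⁻³) = 51.2 m/s.

51.2 m/s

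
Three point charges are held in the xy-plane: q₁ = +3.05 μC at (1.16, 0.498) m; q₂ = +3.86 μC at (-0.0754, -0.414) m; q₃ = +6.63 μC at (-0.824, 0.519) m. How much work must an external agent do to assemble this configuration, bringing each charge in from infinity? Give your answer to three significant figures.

The work to assemble the configuration equals its total potential energy, U = Σ kqᵢqⱼ/rᵢⱼ over all pairs.
Pair separations: r₁₂ = 1.54 m, r₁₃ = 1.98 m, r₂₃ = 1.20 m.
U = (0.0689) + (0.0916) + (0.192) = 0.353 J.

0.353 J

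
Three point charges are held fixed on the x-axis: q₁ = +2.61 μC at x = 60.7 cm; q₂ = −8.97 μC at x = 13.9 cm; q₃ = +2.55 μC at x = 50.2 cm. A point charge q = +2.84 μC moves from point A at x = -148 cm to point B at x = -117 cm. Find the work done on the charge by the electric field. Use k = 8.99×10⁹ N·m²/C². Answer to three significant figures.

The work done by the electric force is W_field = −ΔU = −q(V_B − V_A) = q(V_A − V_B).
At A: distances to the source charges are 2.09 m, 1.62 m, 1.98 m; V_A = Σ kqᵢ/rᵢ = -2.70×10⁴ V.
At B: distances to the source charges are 1.78 m, 1.31 m, 1.67 m; V_B = Σ kqᵢ/rᵢ = -3.47×10⁴ V.
ΔV = V_B − V_A = -7690 V.
W_field = −qΔV = −(2.84×10⁻⁶ C)(-7690 V) = 0.0218 J.

0.0218 J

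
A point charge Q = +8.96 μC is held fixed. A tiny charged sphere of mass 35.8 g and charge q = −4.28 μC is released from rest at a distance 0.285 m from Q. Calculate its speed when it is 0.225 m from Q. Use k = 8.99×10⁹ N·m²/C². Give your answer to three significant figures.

Only the electrostatic force acts, so mechanical energy is conserved: ½mv² = U₁ − U₂ = kQq(1/r₁ − 1/r₂).
U₁ − U₂ = (8.99×10⁹ N·m²/C²)(8.96×10⁻⁶ C)(-4.28×10⁻⁶ C)(1/0.285 − 1/0.225) = 0.323 J.
v = √(2·0.323/0.0358) = 4.25 m/s.

4.25 m/s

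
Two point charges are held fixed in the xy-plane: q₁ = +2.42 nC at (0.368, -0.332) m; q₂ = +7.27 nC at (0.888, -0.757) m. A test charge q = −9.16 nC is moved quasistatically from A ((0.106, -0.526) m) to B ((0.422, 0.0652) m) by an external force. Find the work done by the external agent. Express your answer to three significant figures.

2.15×10⁻⁷ J

For quasistatic motion the external work equals the change in potential energy: W_ext = qΔV = q(V_B − V_A).
At A: distances to the source charges are 0.326 m, 0.815 m; V_A = Σ kqᵢ/rᵢ = 147 V.
At B: distances to the source charges are 0.401 m, 0.945 m; V_B = Σ kqᵢ/rᵢ = 123 V.
ΔV = V_B − V_A = -23.5 V.
W_ext = qΔV = (-9.16×10⁻⁹ C)(-23.5 V) = 2.15×10⁻⁷ J.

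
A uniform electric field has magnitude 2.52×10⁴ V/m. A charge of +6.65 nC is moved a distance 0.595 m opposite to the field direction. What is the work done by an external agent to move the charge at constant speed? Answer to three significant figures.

The potential change for a displacement 0.595 m opposite to the field direction is ΔV = +Ed = 1.50×10⁴ V.
W_ext = qΔV = 9.97×10⁻⁵ J.

9.97×10⁻⁵ J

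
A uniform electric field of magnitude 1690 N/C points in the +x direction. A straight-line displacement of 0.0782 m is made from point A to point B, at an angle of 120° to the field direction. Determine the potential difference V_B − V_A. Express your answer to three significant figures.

66.1 V

Only the component of displacement along E changes the potential: ΔV = −E·d·cosθ.
ΔV = −(1690 V/m)(0.0782 m)cos120° = 66.1 V.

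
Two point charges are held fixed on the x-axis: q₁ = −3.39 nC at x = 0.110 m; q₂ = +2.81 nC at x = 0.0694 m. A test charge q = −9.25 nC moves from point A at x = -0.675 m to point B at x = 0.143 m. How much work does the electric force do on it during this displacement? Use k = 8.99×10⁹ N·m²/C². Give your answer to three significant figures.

The work done by the electric force is W_field = −ΔU = −q(V_B − V_A) = q(V_A − V_B).
At A: distances to the source charges are 0.785 m, 0.744 m; V_A = Σ kqᵢ/rᵢ = -4.89 V.
At B: distances to the source charges are 0.0330 m, 0.0736 m; V_B = Σ kqᵢ/rᵢ = -580 V.
ΔV = V_B − V_A = -575 V.
W_field = −qΔV = −(-9.25×10⁻⁹ C)(-575 V) = -5.32×10⁻⁶ J.

-5.32×10⁻⁶ J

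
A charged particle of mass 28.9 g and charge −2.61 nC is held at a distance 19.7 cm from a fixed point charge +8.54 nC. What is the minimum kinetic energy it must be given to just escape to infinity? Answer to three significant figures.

To just escape, total mechanical energy must reach zero at infinity: ½mv²_min + U = 0, so ½mv²_min = −U = |kQq|/r.
|U| = |kQq|/r = (8.99×10⁹ N·m²/C²)(8.54×10⁻⁹)(2.61×10⁻⁹)/(0.197) = 1.02×10⁻⁶ J.

1.02×10⁻⁶ J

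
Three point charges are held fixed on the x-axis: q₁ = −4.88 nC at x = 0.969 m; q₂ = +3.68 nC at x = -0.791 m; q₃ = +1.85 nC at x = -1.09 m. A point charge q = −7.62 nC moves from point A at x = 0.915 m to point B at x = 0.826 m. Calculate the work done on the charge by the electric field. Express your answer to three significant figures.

3.86×10⁻⁶ J

The work done by the electric force is W_field = −ΔU = −q(V_B − V_A) = q(V_A − V_B).
At A: distances to the source charges are 0.0540 m, 1.71 m, 2.00 m; V_A = Σ kqᵢ/rᵢ = -785 V.
At B: distances to the source charges are 0.143 m, 1.62 m, 1.92 m; V_B = Σ kqᵢ/rᵢ = -278 V.
ΔV = V_B − V_A = 507 V.
W_field = −qΔV = −(-7.62×10⁻⁹ C)(507 V) = 3.86×10⁻⁶ J.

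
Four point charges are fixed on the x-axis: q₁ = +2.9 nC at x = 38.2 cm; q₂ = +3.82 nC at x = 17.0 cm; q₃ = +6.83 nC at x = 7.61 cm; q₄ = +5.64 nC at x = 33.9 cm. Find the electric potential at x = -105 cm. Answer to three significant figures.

The total potential is the scalar sum of each charge's contribution, V = Σ kqᵢ/rᵢ.
Distances from the field point to each charge: r₁ = 1.43 m, r₂ = 1.22 m, r₃ = 1.13 m, r₄ = 1.39 m.
V = k[(2.90×10⁻⁹)/(1.43) + (3.82×10⁻⁹)/(1.22) + (6.83×10⁻⁹)/(1.13) + (5.64×10⁻⁹)/(1.39)] = 137 V.

137 V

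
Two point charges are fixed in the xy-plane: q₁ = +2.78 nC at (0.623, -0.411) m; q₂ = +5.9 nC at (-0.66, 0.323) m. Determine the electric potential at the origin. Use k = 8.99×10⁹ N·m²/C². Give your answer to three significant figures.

106 V

Electric potential is a scalar, so the contributions from each charge add algebraically: V = Σ kqᵢ/rᵢ.
Distances from the field point to each charge: r₁ = 0.746 m, r₂ = 0.735 m.
V = k[(2.78×10⁻⁹)/(0.746) + (5.90×10⁻⁹)/(0.735)] = 106 V.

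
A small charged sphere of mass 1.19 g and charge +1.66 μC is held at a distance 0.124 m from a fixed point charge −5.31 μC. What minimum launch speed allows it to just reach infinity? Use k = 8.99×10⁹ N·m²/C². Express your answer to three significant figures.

32.8 m/s

To just escape, total mechanical energy must reach zero at infinity: ½mv²_min + U = 0, so ½mv²_min = −U = |kQq|/r.
|U| = |kQq|/r = (8.99×10⁹ N·m²/C²)(5.31×10⁻⁶)(1.66×10⁻⁶)/(0.124) = 0.639 J.
v_min = √(2|U|/m) = √(2·0.639/1.19×10⁻³) = 32.8 m/s.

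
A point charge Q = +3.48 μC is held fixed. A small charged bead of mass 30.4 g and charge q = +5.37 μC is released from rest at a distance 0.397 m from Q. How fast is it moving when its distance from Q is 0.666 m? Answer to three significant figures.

Only the electrostatic force acts, so mechanical energy is conserved: ½mv² = U₁ − U₂ = kQq(1/r₁ − 1/r₂).
U₁ − U₂ = (8.99×10⁹ N·m²/C²)(3.48×10⁻⁶ C)(5.37×10⁻⁶ C)(1/0.397 − 1/0.666) = 0.171 J.
v = √(2·0.171/0.0304) = 3.35 m/s.

3.35 m/s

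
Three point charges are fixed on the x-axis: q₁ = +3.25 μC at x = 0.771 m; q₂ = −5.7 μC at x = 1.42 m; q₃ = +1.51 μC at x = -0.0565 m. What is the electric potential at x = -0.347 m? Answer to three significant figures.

Electric potential is a scalar, so the contributions from each charge add algebraically: V = Σ kqᵢ/rᵢ.
Distances from the field point to each charge: r₁ = 1.12 m, r₂ = 1.77 m, r₃ = 0.290 m.
V = k[(3.25×10⁻⁶)/(1.12) + (-5.70×10⁻⁶)/(1.77) + (1.51×10⁻⁶)/(0.290)] = 4.39×10⁴ V.

4.39×10⁴ V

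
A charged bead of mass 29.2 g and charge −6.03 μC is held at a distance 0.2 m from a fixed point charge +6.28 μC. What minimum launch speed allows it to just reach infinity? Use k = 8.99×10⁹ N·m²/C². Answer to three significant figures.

To just escape, total mechanical energy must reach zero at infinity: ½mv²_min + U = 0, so ½mv²_min = −U = |kQq|/r.
|U| = |kQq|/r = (8.99×10⁹ N·m²/C²)(6.28×10⁻⁶)(6.03×10⁻⁶)/(0.200) = 1.70 J.
v_min = √(2|U|/m) = √(2·1.70/0.0292) = 10.8 m/s.

10.8 m/s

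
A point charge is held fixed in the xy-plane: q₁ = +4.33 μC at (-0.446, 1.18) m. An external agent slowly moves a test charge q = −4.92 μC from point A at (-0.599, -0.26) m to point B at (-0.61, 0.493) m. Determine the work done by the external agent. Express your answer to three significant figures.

-0.139 J

For quasistatic motion the external work equals the change in potential energy: W_ext = qΔV = q(V_B − V_A).
At A: distance to the source charge is 1.45 m; V_A = kq₁/r = 2.69×10⁴ V.
At B: distance to the source charge is 0.706 m; V_B = kq₁/r = 5.51×10⁴ V.
ΔV = V_B − V_A = 2.82×10⁴ V.
W_ext = qΔV = (-4.92×10⁻⁶ C)(2.82×10⁴ V) = -0.139 J.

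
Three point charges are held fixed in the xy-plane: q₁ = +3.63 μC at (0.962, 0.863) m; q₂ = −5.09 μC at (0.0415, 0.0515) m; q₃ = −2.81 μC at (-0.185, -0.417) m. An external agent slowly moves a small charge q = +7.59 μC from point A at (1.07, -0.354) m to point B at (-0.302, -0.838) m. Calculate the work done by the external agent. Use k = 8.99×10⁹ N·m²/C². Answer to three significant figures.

For quasistatic motion the external work equals the change in potential energy: W_ext = qΔV = q(V_B − V_A).
At A: distances to the source charges are 1.22 m, 1.11 m, 1.26 m; V_A = Σ kqᵢ/rᵢ = -3.48×10⁴ V.
At B: distances to the source charges are 2.12 m, 0.954 m, 0.437 m; V_B = Σ kqᵢ/rᵢ = -9.04×10⁴ V.
ΔV = V_B − V_A = -5.56×10⁴ V.
W_ext = qΔV = (7.59×10⁻⁶ C)(-5.56×10⁴ V) = -0.422 J.

-0.422 J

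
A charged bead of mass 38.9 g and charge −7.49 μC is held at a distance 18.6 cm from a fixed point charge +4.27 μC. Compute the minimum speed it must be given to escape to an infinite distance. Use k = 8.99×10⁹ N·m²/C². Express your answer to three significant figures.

To just escape, total mechanical energy must reach zero at infinity: ½mv²_min + U = 0, so ½mv²_min = −U = |kQq|/r.
|U| = |kQq|/r = (8.99×10⁹ N·m²/C²)(4.27×10⁻⁶)(7.49×10⁻⁶)/(0.186) = 1.55 J.
v_min = √(2|U|/m) = √(2·1.55/0.0389) = 8.91 m/s.

8.91 m/s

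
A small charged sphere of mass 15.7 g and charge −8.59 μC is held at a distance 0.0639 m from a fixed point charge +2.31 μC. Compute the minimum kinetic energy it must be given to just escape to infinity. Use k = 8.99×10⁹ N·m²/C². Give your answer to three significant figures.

To just escape, total mechanical energy must reach zero at infinity: ½mv²_min + U = 0, so ½mv²_min = −U = |kQq|/r.
|U| = |kQq|/r = (8.99×10⁹ N·m²/C²)(2.31×10⁻⁶)(8.59×10⁻⁶)/(0.0639) = 2.79 J.

2.79 J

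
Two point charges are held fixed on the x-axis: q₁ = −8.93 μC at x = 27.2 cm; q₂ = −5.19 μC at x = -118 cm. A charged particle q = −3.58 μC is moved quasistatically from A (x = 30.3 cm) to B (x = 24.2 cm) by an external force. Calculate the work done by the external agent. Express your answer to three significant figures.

0.314 J

For quasistatic motion the external work equals the change in potential energy: W_ext = qΔV = q(V_B − V_A).
At A: distances to the source charges are 0.0310 m, 1.48 m; V_A = Σ kqᵢ/rᵢ = -2.62×10⁶ V.
At B: distances to the source charges are 0.0300 m, 1.42 m; V_B = Σ kqᵢ/rᵢ = -2.71×10⁶ V.
ΔV = V_B − V_A = -8.77×10⁴ V.
W_ext = qΔV = (-3.58×10⁻⁶ C)(-8.77×10⁴ V) = 0.314 J.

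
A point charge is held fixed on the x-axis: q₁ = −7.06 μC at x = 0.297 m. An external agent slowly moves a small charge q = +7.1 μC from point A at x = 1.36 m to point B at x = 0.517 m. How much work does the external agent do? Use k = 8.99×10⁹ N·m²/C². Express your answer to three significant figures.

For quasistatic motion the external work equals the change in potential energy: W_ext = qΔV = q(V_B − V_A).
At A: distance to the source charge is 1.06 m; V_A = kq₁/r = -5.97×10⁴ V.
At B: distance to the source charge is 0.220 m; V_B = kq₁/r = -2.88×10⁵ V.
ΔV = V_B − V_A = -2.29×10⁵ V.
W_ext = qΔV = (7.10×10⁻⁶ C)(-2.29×10⁵ V) = -1.62 J.

-1.62 J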